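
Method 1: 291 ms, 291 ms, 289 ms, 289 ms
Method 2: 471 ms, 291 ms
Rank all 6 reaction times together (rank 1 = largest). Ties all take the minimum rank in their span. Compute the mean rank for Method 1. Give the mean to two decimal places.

Sorted (descending): 471, 291, 291, 291, 289, 289
The 3 values of 291 occupy positions 2–4 → each gets rank 2.
The 2 values of 289 occupy positions 5–6 → each gets rank 5.
Method 1 values → pooled ranks: 291→2, 291→2, 289→5, 289→5
Mean rank = (2 + 2 + 5 + 5) / 4 = 3.50

3.50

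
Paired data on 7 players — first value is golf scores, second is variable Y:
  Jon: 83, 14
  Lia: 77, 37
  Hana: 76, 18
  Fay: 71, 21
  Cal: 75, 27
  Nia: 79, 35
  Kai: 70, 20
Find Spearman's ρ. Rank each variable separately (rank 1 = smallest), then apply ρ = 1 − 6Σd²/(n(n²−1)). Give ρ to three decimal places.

Ranks of variable 1: 7, 5, 4, 2, 3, 6, 1
Ranks of variable 2: 1, 7, 2, 4, 5, 6, 3
d = r₁ − r₂: 6, -2, 2, -2, -2, 0, -2
d²: 36, 4, 4, 4, 4, 0, 4; Σd² = 56
ρ = 1 − 6·56/(7·48) = 1 − 336/336 = 0.000

0.000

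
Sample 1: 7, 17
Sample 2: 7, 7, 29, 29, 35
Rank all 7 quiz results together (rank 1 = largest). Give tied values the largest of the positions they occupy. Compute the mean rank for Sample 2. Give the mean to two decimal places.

4.20

Sorted (descending): 35, 29, 29, 17, 7, 7, 7
The 2 values of 29 occupy positions 2–3 → each gets rank 3.
The 3 values of 7 occupy positions 5–7 → each gets rank 7.
Sample 2 values → pooled ranks: 7→7, 7→7, 29→3, 29→3, 35→1
Mean rank = (7 + 7 + 3 + 3 + 1) / 5 = 4.20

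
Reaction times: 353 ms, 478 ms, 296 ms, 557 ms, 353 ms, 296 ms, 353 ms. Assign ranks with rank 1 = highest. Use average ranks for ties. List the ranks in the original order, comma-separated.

4, 2, 6.5, 1, 4, 6.5, 4

Sorted (descending): 557, 478, 353, 353, 353, 296, 296
The 3 values of 353 occupy positions 3–5 → average rank 4.
The 2 values of 296 occupy positions 6–7 → average rank (6+7)/2 = 6.5.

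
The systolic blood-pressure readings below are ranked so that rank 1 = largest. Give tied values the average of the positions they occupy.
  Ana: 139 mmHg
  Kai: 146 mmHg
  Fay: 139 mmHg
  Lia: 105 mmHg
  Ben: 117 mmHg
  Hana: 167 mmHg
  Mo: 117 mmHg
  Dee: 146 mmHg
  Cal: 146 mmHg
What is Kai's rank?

3

Sorted (descending): 167, 146, 146, 146, 139, 139, 117, 117, 105
The 3 values of 146 occupy positions 2–4 → average rank 3.
The 2 values of 139 occupy positions 5–6 → average rank (5+6)/2 = 5.5.
The 2 values of 117 occupy positions 7–8 → average rank (7+8)/2 = 7.5.
Kai has value 146 mmHg → rank 3.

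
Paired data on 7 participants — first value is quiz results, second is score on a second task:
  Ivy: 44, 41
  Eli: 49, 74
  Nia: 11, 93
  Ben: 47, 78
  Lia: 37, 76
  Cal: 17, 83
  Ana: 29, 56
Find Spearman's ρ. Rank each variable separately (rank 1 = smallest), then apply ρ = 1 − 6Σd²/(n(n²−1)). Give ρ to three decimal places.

Ranks of variable 1: 5, 7, 1, 6, 4, 2, 3
Ranks of variable 2: 1, 3, 7, 5, 4, 6, 2
d = r₁ − r₂: 4, 4, -6, 1, 0, -4, 1
d²: 16, 16, 36, 1, 0, 16, 1; Σd² = 86
ρ = 1 − 6·86/(7·48) = 1 − 516/336 = -0.536

-0.536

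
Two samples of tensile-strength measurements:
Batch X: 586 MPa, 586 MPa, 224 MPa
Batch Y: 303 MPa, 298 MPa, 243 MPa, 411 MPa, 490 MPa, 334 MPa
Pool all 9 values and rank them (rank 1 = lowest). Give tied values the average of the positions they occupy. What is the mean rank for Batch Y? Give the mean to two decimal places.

Sorted (ascending): 224, 243, 298, 303, 334, 411, 490, 586, 586
The 2 values of 586 occupy positions 8–9 → average rank (8+9)/2 = 8.5.
Batch Y values → pooled ranks: 303→4, 298→3, 243→2, 411→6, 490→7, 334→5
Mean rank = (4 + 3 + 2 + 6 + 7 + 5) / 6 = 4.50

4.50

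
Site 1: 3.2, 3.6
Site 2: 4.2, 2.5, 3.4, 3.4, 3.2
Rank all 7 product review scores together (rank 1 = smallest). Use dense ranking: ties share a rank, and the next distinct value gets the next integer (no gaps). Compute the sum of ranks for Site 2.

14

Sorted (ascending): 2.5, 3.2, 3.2, 3.4, 3.4, 3.6, 4.2
The 2 values of 3.2 share dense rank 2.
The 2 values of 3.4 share dense rank 3.
Remaining distinct values take the next consecutive integers.
Site 2 values → pooled ranks: 4.2→5, 2.5→1, 3.4→3, 3.4→3, 3.2→2
Rank sum = 5 + 1 + 3 + 3 + 2 = 14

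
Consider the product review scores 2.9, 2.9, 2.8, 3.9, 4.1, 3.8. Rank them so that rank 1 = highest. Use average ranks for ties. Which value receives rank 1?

Sorted (descending): 4.1, 3.9, 3.8, 2.9, 2.9, 2.8
The 2 values of 2.9 occupy positions 4–5 → average rank (4+5)/2 = 4.5.
Rank 1 → value 4.1.

4.1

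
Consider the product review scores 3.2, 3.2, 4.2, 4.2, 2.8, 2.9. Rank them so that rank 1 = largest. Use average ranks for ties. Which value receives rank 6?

Sorted (descending): 4.2, 4.2, 3.2, 3.2, 2.9, 2.8
The 2 values of 4.2 occupy positions 1–2 → average rank (1+2)/2 = 1.5.
The 2 values of 3.2 occupy positions 3–4 → average rank (3+4)/2 = 3.5.
Rank 6 → value 2.8.

2.8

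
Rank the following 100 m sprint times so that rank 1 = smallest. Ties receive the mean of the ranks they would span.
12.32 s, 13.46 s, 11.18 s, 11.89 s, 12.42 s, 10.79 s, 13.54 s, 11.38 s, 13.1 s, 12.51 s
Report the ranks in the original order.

5, 9, 2, 4, 6, 1, 10, 3, 8, 7

Sorted (ascending): 10.79, 11.18, 11.38, 11.89, 12.32, 12.42, 12.51, 13.1, 13.46, 13.54
No ties — each value takes its position as its rank.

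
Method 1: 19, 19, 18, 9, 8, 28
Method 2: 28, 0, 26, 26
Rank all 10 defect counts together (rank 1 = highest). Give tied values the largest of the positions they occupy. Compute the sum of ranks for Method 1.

38

Sorted (descending): 28, 28, 26, 26, 19, 19, 18, 9, 8, 0
The 2 values of 28 occupy positions 1–2 → each gets rank 2.
The 2 values of 26 occupy positions 3–4 → each gets rank 4.
The 2 values of 19 occupy positions 5–6 → each gets rank 6.
Method 1 values → pooled ranks: 19→6, 19→6, 18→7, 9→8, 8→9, 28→2
Rank sum = 6 + 6 + 7 + 8 + 9 + 2 = 38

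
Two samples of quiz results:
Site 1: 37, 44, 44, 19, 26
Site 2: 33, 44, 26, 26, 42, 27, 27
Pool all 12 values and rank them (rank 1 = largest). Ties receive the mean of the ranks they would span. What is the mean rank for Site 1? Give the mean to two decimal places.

Sorted (descending): 44, 44, 44, 42, 37, 33, 27, 27, 26, 26, 26, 19
The 3 values of 44 occupy positions 1–3 → average rank 2.
The 2 values of 27 occupy positions 7–8 → average rank (7+8)/2 = 7.5.
The 3 values of 26 occupy positions 9–11 → average rank 10.
Site 1 values → pooled ranks: 37→5, 44→2, 44→2, 19→12, 26→10
Mean rank = (5 + 2 + 2 + 12 + 10) / 5 = 6.20

6.20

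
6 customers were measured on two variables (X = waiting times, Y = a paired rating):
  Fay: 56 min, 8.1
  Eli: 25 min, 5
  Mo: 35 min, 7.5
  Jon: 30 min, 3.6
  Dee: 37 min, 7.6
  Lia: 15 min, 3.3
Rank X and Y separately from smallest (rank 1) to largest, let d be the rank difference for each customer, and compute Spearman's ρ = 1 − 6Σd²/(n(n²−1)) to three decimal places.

0.943

Ranks of variable 1: 6, 2, 4, 3, 5, 1
Ranks of variable 2: 6, 3, 4, 2, 5, 1
d = r₁ − r₂: 0, -1, 0, 1, 0, 0
d²: 0, 1, 0, 1, 0, 0; Σd² = 2
ρ = 1 − 6·2/(6·35) = 1 − 12/210 = 0.943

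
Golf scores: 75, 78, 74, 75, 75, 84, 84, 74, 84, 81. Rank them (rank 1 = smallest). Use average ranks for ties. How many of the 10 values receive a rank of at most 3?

Sorted (ascending): 74, 74, 75, 75, 75, 78, 81, 84, 84, 84
The 2 values of 74 occupy positions 1–2 → average rank (1+2)/2 = 1.5.
The 3 values of 75 occupy positions 3–5 → average rank 4.
The 3 values of 84 occupy positions 8–10 → average rank 9.
Ranks ≤ 3: {1.5, 1.5} → 2 values.

2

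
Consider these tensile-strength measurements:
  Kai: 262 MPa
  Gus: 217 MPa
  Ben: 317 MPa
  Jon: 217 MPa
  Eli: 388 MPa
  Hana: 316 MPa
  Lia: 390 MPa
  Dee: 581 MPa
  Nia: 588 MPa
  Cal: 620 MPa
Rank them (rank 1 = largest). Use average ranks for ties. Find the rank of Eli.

5

Sorted (descending): 620, 588, 581, 390, 388, 317, 316, 262, 217, 217
The 2 values of 217 occupy positions 9–10 → average rank (9+10)/2 = 9.5.
Eli has value 388 MPa → rank 5.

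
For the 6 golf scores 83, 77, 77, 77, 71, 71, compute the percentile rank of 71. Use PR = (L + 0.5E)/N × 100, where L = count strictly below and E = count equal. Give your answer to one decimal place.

N = 6.
Strictly below 71: 0. Equal to 71: 2.
PR = (0 + 0.5·2)/6 × 100 = 16.7

16.7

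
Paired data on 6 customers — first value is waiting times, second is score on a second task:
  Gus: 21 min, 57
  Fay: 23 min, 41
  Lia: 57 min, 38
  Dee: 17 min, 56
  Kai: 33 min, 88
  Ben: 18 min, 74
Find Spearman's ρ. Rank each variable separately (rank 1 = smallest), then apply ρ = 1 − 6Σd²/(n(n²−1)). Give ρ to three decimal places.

-0.257

Ranks of variable 1: 3, 4, 6, 1, 5, 2
Ranks of variable 2: 4, 2, 1, 3, 6, 5
d = r₁ − r₂: -1, 2, 5, -2, -1, -3
d²: 1, 4, 25, 4, 1, 9; Σd² = 44
ρ = 1 − 6·44/(6·35) = 1 − 264/210 = -0.257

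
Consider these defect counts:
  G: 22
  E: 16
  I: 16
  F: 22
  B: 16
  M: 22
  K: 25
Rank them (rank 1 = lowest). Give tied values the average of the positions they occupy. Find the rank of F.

Sorted (ascending): 16, 16, 16, 22, 22, 22, 25
The 3 values of 16 occupy positions 1–3 → average rank 2.
The 3 values of 22 occupy positions 4–6 → average rank 5.
F has value 22 → rank 5.

5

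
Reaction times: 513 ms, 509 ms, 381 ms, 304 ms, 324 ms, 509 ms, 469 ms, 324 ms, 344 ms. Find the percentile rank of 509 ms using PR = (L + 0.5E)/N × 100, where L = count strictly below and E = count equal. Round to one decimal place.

N = 9.
Strictly below 509: 6. Equal to 509: 2.
PR = (6 + 0.5·2)/9 × 100 = 77.8

77.8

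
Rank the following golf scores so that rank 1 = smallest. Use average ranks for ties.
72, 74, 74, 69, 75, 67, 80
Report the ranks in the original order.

Sorted (ascending): 67, 69, 72, 74, 74, 75, 80
The 2 values of 74 occupy positions 4–5 → average rank (4+5)/2 = 4.5.

3, 4.5, 4.5, 2, 6, 1, 7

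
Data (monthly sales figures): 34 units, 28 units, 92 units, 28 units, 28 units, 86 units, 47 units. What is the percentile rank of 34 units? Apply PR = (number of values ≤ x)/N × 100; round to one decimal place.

N = 7.
Strictly below 34: 3. Equal to 34: 1.
PR = 4/7 × 100 = 57.1

57.1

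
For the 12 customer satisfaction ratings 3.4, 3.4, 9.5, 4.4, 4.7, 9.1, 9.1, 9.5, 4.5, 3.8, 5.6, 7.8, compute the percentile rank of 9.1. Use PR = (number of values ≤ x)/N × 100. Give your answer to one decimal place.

83.3

N = 12.
Strictly below 9.1: 8. Equal to 9.1: 2.
PR = 10/12 × 100 = 83.3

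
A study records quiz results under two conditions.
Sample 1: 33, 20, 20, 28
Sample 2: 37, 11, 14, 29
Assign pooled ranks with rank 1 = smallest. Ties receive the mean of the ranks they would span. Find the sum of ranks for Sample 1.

19

Sorted (ascending): 11, 14, 20, 20, 28, 29, 33, 37
The 2 values of 20 occupy positions 3–4 → average rank (3+4)/2 = 3.5.
Sample 1 values → pooled ranks: 33→7, 20→3.5, 20→3.5, 28→5
Rank sum = 7 + 3.5 + 3.5 + 5 = 19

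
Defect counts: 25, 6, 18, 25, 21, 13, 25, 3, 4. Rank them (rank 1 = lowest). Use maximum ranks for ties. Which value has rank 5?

Sorted (ascending): 3, 4, 6, 13, 18, 21, 25, 25, 25
The 3 values of 25 occupy positions 7–9 → each gets rank 9.
Rank 5 → value 18.

18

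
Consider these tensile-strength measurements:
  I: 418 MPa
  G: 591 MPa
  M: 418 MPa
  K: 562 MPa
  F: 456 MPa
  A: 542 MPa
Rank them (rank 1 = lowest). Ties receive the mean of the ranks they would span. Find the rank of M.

1.5

Sorted (ascending): 418, 418, 456, 542, 562, 591
The 2 values of 418 occupy positions 1–2 → average rank (1+2)/2 = 1.5.
M has value 418 MPa → rank 1.5.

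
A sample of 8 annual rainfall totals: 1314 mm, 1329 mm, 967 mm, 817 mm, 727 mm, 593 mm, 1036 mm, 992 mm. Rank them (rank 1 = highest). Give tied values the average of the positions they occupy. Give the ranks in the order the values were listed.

Sorted (descending): 1329, 1314, 1036, 992, 967, 817, 727, 593
No ties — each value takes its position as its rank.

2, 1, 5, 6, 7, 8, 3, 4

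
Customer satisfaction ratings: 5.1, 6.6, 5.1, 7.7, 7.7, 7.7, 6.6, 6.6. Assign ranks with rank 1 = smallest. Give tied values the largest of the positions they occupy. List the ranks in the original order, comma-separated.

2, 5, 2, 8, 8, 8, 5, 5

Sorted (ascending): 5.1, 5.1, 6.6, 6.6, 6.6, 7.7, 7.7, 7.7
The 2 values of 5.1 occupy positions 1–2 → each gets rank 2.
The 3 values of 6.6 occupy positions 3–5 → each gets rank 5.
The 3 values of 7.7 occupy positions 6–8 → each gets rank 8.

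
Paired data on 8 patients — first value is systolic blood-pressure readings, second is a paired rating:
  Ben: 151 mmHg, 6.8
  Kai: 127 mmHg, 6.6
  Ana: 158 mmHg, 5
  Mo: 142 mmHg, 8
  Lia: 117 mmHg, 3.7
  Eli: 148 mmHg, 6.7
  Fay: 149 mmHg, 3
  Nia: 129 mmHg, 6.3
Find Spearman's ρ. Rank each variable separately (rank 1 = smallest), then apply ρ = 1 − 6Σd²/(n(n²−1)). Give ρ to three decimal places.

Ranks of variable 1: 7, 2, 8, 4, 1, 5, 6, 3
Ranks of variable 2: 7, 5, 3, 8, 2, 6, 1, 4
d = r₁ − r₂: 0, -3, 5, -4, -1, -1, 5, -1
d²: 0, 9, 25, 16, 1, 1, 25, 1; Σd² = 78
ρ = 1 − 6·78/(8·63) = 1 − 468/504 = 0.071

0.071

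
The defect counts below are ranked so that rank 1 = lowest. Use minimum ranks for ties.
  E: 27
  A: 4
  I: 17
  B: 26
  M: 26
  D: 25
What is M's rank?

Sorted (ascending): 4, 17, 25, 26, 26, 27
The 2 values of 26 occupy positions 4–5 → each gets rank 4.
M has value 26 → rank 4.

4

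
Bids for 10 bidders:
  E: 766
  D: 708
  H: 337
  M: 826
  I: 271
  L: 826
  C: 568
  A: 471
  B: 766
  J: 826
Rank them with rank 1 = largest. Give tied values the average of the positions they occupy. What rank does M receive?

2

Sorted (descending): 826, 826, 826, 766, 766, 708, 568, 471, 337, 271
The 3 values of 826 occupy positions 1–3 → average rank 2.
The 2 values of 766 occupy positions 4–5 → average rank (4+5)/2 = 4.5.
M has value 826 → rank 2.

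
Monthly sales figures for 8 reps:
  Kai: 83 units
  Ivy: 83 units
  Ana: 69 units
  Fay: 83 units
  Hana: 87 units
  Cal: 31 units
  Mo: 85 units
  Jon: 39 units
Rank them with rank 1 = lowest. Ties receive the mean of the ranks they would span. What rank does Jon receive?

2

Sorted (ascending): 31, 39, 69, 83, 83, 83, 85, 87
The 3 values of 83 occupy positions 4–6 → average rank 5.
Jon has value 39 units → rank 2.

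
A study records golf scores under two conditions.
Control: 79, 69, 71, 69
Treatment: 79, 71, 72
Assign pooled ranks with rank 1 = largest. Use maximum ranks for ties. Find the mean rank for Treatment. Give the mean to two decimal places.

3.33

Sorted (descending): 79, 79, 72, 71, 71, 69, 69
The 2 values of 79 occupy positions 1–2 → each gets rank 2.
The 2 values of 71 occupy positions 4–5 → each gets rank 5.
The 2 values of 69 occupy positions 6–7 → each gets rank 7.
Treatment values → pooled ranks: 79→2, 71→5, 72→3
Mean rank = (2 + 5 + 3) / 3 = 3.33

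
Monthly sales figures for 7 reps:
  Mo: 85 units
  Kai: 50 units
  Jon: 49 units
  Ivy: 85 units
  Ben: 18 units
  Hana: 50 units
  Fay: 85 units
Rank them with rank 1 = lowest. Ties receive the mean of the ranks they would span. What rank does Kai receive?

3.5

Sorted (ascending): 18, 49, 50, 50, 85, 85, 85
The 2 values of 50 occupy positions 3–4 → average rank (3+4)/2 = 3.5.
The 3 values of 85 occupy positions 5–7 → average rank 6.
Kai has value 50 units → rank 3.5.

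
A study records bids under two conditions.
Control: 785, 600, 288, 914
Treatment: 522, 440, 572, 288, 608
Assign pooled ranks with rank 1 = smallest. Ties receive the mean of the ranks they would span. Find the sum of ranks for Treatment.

20.5

Sorted (ascending): 288, 288, 440, 522, 572, 600, 608, 785, 914
The 2 values of 288 occupy positions 1–2 → average rank (1+2)/2 = 1.5.
Treatment values → pooled ranks: 522→4, 440→3, 572→5, 288→1.5, 608→7
Rank sum = 4 + 3 + 5 + 1.5 + 7 = 20.5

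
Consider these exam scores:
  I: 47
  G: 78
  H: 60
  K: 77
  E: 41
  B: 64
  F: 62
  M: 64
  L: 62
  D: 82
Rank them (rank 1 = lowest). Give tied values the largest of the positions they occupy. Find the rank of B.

Sorted (ascending): 41, 47, 60, 62, 62, 64, 64, 77, 78, 82
The 2 values of 62 occupy positions 4–5 → each gets rank 5.
The 2 values of 64 occupy positions 6–7 → each gets rank 7.
B has value 64 → rank 7.

7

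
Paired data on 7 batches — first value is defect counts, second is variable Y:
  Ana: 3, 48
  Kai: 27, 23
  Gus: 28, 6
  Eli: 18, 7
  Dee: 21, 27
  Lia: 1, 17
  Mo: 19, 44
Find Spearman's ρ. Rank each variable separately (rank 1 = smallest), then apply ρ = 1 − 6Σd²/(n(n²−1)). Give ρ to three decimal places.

Ranks of variable 1: 2, 6, 7, 3, 5, 1, 4
Ranks of variable 2: 7, 4, 1, 2, 5, 3, 6
d = r₁ − r₂: -5, 2, 6, 1, 0, -2, -2
d²: 25, 4, 36, 1, 0, 4, 4; Σd² = 74
ρ = 1 − 6·74/(7·48) = 1 − 444/336 = -0.321

-0.321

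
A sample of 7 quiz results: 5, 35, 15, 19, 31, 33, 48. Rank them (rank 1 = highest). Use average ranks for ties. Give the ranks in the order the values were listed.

7, 2, 6, 5, 4, 3, 1

Sorted (descending): 48, 35, 33, 31, 19, 15, 5
No ties — each value takes its position as its rank.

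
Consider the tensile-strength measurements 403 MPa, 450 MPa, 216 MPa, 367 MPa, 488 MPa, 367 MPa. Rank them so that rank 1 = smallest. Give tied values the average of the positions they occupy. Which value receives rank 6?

Sorted (ascending): 216, 367, 367, 403, 450, 488
The 2 values of 367 occupy positions 2–3 → average rank (2+3)/2 = 2.5.
Rank 6 → value 488.

488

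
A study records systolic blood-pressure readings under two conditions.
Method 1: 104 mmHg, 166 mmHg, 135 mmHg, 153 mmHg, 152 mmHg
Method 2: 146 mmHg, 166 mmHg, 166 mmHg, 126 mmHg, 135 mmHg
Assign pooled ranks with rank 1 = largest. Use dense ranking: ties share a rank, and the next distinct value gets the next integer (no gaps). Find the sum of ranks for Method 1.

18

Sorted (descending): 166, 166, 166, 153, 152, 146, 135, 135, 126, 104
The 3 values of 166 share dense rank 1.
The 2 values of 135 share dense rank 5.
Remaining distinct values take the next consecutive integers.
Method 1 values → pooled ranks: 104→7, 166→1, 135→5, 153→2, 152→3
Rank sum = 7 + 1 + 5 + 2 + 3 = 18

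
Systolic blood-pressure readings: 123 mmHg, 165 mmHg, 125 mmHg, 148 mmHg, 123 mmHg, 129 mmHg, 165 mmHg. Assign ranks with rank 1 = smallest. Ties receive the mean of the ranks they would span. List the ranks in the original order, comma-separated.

1.5, 6.5, 3, 5, 1.5, 4, 6.5

Sorted (ascending): 123, 123, 125, 129, 148, 165, 165
The 2 values of 123 occupy positions 1–2 → average rank (1+2)/2 = 1.5.
The 2 values of 165 occupy positions 6–7 → average rank (6+7)/2 = 6.5.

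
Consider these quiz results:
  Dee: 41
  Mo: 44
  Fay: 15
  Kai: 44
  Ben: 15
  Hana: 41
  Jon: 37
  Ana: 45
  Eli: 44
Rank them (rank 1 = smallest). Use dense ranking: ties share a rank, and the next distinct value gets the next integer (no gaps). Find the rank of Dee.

3

Sorted (ascending): 15, 15, 37, 41, 41, 44, 44, 44, 45
The 2 values of 15 share dense rank 1.
The 2 values of 41 share dense rank 3.
The 3 values of 44 share dense rank 4.
Remaining distinct values take the next consecutive integers.
Dee has value 41 → rank 3.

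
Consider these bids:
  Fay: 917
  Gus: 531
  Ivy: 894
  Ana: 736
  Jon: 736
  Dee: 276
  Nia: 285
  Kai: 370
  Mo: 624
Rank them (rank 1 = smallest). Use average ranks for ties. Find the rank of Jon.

Sorted (ascending): 276, 285, 370, 531, 624, 736, 736, 894, 917
The 2 values of 736 occupy positions 6–7 → average rank (6+7)/2 = 6.5.
Jon has value 736 → rank 6.5.

6.5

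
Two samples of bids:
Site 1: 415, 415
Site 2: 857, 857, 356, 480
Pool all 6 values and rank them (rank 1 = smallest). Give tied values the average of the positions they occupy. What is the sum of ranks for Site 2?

16

Sorted (ascending): 356, 415, 415, 480, 857, 857
The 2 values of 415 occupy positions 2–3 → average rank (2+3)/2 = 2.5.
The 2 values of 857 occupy positions 5–6 → average rank (5+6)/2 = 5.5.
Site 2 values → pooled ranks: 857→5.5, 857→5.5, 356→1, 480→4
Rank sum = 5.5 + 5.5 + 1 + 4 = 16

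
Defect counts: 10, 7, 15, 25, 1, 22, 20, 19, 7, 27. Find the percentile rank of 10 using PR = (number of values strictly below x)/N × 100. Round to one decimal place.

N = 10.
Strictly below 10: 3. Equal to 10: 1.
PR = 3/10 × 100 = 30.0

30.0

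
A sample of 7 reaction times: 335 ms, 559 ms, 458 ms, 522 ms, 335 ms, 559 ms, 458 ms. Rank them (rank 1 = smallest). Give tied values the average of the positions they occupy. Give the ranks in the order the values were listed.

1.5, 6.5, 3.5, 5, 1.5, 6.5, 3.5

Sorted (ascending): 335, 335, 458, 458, 522, 559, 559
The 2 values of 335 occupy positions 1–2 → average rank (1+2)/2 = 1.5.
The 2 values of 458 occupy positions 3–4 → average rank (3+4)/2 = 3.5.
The 2 values of 559 occupy positions 6–7 → average rank (6+7)/2 = 6.5.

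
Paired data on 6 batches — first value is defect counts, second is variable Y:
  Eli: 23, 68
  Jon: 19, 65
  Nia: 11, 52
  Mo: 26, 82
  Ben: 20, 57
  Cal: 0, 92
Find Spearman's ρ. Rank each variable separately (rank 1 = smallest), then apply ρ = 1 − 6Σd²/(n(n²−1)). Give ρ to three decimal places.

0.086

Ranks of variable 1: 5, 3, 2, 6, 4, 1
Ranks of variable 2: 4, 3, 1, 5, 2, 6
d = r₁ − r₂: 1, 0, 1, 1, 2, -5
d²: 1, 0, 1, 1, 4, 25; Σd² = 32
ρ = 1 − 6·32/(6·35) = 1 − 192/210 = 0.086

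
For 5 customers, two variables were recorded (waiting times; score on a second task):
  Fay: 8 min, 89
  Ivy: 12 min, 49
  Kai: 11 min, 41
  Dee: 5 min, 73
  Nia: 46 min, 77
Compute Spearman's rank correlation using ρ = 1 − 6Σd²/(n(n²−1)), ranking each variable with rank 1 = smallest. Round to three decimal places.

Ranks of variable 1: 2, 4, 3, 1, 5
Ranks of variable 2: 5, 2, 1, 3, 4
d = r₁ − r₂: -3, 2, 2, -2, 1
d²: 9, 4, 4, 4, 1; Σd² = 22
ρ = 1 − 6·22/(5·24) = 1 − 132/120 = -0.100

-0.100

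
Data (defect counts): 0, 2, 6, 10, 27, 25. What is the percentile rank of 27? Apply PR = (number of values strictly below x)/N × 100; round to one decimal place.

83.3

N = 6.
Strictly below 27: 5. Equal to 27: 1.
PR = 5/6 × 100 = 83.3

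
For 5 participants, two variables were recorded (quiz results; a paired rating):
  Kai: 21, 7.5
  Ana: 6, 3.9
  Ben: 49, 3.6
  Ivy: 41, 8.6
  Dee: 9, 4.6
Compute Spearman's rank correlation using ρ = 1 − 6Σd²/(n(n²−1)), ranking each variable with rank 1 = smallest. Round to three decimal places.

Ranks of variable 1: 3, 1, 5, 4, 2
Ranks of variable 2: 4, 2, 1, 5, 3
d = r₁ − r₂: -1, -1, 4, -1, -1
d²: 1, 1, 16, 1, 1; Σd² = 20
ρ = 1 − 6·20/(5·24) = 1 − 120/120 = 0.000

0.000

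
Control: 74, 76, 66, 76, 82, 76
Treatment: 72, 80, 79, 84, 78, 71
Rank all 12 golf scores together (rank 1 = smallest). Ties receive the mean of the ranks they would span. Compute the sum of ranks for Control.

Sorted (ascending): 66, 71, 72, 74, 76, 76, 76, 78, 79, 80, 82, 84
The 3 values of 76 occupy positions 5–7 → average rank 6.
Control values → pooled ranks: 74→4, 76→6, 66→1, 76→6, 82→11, 76→6
Rank sum = 4 + 6 + 1 + 6 + 11 + 6 = 34

34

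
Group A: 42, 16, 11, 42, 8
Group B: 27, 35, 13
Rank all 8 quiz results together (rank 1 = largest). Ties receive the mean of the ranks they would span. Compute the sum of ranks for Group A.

23

Sorted (descending): 42, 42, 35, 27, 16, 13, 11, 8
The 2 values of 42 occupy positions 1–2 → average rank (1+2)/2 = 1.5.
Group A values → pooled ranks: 42→1.5, 16→5, 11→7, 42→1.5, 8→8
Rank sum = 1.5 + 5 + 7 + 1.5 + 8 = 23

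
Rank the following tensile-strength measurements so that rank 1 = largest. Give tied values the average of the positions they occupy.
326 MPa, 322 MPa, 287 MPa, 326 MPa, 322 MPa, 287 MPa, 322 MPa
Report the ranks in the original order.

Sorted (descending): 326, 326, 322, 322, 322, 287, 287
The 2 values of 326 occupy positions 1–2 → average rank (1+2)/2 = 1.5.
The 3 values of 322 occupy positions 3–5 → average rank 4.
The 2 values of 287 occupy positions 6–7 → average rank (6+7)/2 = 6.5.

1.5, 4, 6.5, 1.5, 4, 6.5, 4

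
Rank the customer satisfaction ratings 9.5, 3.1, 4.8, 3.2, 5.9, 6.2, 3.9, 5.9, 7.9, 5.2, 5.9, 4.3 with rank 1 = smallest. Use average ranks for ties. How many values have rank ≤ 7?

Sorted (ascending): 3.1, 3.2, 3.9, 4.3, 4.8, 5.2, 5.9, 5.9, 5.9, 6.2, 7.9, 9.5
The 3 values of 5.9 occupy positions 7–9 → average rank 8.
Ranks ≤ 7: {1, 2, 3, 4, 5, 6} → 6 values.

6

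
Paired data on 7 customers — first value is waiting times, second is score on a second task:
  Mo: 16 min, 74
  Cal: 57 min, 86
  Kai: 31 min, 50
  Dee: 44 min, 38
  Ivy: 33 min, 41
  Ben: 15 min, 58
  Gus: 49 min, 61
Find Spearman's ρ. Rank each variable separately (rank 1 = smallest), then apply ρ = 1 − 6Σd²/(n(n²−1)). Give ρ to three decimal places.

0.179

Ranks of variable 1: 2, 7, 3, 5, 4, 1, 6
Ranks of variable 2: 6, 7, 3, 1, 2, 4, 5
d = r₁ − r₂: -4, 0, 0, 4, 2, -3, 1
d²: 16, 0, 0, 16, 4, 9, 1; Σd² = 46
ρ = 1 − 6·46/(7·48) = 1 − 276/336 = 0.179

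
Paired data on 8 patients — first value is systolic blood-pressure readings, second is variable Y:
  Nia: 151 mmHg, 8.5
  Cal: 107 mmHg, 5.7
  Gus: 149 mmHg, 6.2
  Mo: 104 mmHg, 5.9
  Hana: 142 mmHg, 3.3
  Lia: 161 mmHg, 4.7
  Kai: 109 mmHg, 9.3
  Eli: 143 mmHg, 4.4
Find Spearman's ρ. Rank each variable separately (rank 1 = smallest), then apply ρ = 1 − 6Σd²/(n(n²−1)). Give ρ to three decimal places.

Ranks of variable 1: 7, 2, 6, 1, 4, 8, 3, 5
Ranks of variable 2: 7, 4, 6, 5, 1, 3, 8, 2
d = r₁ − r₂: 0, -2, 0, -4, 3, 5, -5, 3
d²: 0, 4, 0, 16, 9, 25, 25, 9; Σd² = 88
ρ = 1 − 6·88/(8·63) = 1 − 528/504 = -0.048

-0.048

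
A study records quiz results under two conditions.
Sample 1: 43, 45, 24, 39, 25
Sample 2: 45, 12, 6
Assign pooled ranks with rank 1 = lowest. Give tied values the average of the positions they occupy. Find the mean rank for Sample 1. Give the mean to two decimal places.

5.10

Sorted (ascending): 6, 12, 24, 25, 39, 43, 45, 45
The 2 values of 45 occupy positions 7–8 → average rank (7+8)/2 = 7.5.
Sample 1 values → pooled ranks: 43→6, 45→7.5, 24→3, 39→5, 25→4
Mean rank = (6 + 7.5 + 3 + 5 + 4) / 5 = 5.10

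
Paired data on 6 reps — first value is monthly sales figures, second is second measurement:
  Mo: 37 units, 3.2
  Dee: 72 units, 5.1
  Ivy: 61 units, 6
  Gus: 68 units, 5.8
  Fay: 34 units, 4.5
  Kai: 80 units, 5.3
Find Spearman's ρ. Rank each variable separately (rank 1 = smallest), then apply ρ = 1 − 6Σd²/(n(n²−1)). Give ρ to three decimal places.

0.429

Ranks of variable 1: 2, 5, 3, 4, 1, 6
Ranks of variable 2: 1, 3, 6, 5, 2, 4
d = r₁ − r₂: 1, 2, -3, -1, -1, 2
d²: 1, 4, 9, 1, 1, 4; Σd² = 20
ρ = 1 − 6·20/(6·35) = 1 − 120/210 = 0.429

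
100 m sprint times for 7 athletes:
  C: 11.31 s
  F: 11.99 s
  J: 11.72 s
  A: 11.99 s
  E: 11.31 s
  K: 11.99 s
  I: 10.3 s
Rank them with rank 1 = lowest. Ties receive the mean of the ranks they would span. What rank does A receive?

Sorted (ascending): 10.3, 11.31, 11.31, 11.72, 11.99, 11.99, 11.99
The 2 values of 11.31 occupy positions 2–3 → average rank (2+3)/2 = 2.5.
The 3 values of 11.99 occupy positions 5–7 → average rank 6.
A has value 11.99 s → rank 6.

6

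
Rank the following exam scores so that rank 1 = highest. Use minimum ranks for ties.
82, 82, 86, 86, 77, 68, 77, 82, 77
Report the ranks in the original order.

Sorted (descending): 86, 86, 82, 82, 82, 77, 77, 77, 68
The 2 values of 86 occupy positions 1–2 → each gets rank 1.
The 3 values of 82 occupy positions 3–5 → each gets rank 3.
The 3 values of 77 occupy positions 6–8 → each gets rank 6.

3, 3, 1, 1, 6, 9, 6, 3, 6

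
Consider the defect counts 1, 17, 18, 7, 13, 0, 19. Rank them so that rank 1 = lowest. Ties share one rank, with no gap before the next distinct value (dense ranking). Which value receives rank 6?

Sorted (ascending): 0, 1, 7, 13, 17, 18, 19
No ties — each value takes its position as its rank.
Rank 6 → value 18.

18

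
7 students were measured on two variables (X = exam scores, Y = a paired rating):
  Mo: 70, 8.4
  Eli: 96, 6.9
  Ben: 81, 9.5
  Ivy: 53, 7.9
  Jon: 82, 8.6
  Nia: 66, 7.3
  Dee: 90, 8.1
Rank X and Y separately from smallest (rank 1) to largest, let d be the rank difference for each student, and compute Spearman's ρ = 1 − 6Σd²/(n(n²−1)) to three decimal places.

-0.036

Ranks of variable 1: 3, 7, 4, 1, 5, 2, 6
Ranks of variable 2: 5, 1, 7, 3, 6, 2, 4
d = r₁ − r₂: -2, 6, -3, -2, -1, 0, 2
d²: 4, 36, 9, 4, 1, 0, 4; Σd² = 58
ρ = 1 − 6·58/(7·48) = 1 − 348/336 = -0.036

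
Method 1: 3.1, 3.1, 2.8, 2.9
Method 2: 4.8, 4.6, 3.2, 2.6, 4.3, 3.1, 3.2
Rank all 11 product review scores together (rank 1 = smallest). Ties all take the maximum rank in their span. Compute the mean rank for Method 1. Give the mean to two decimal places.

4.25

Sorted (ascending): 2.6, 2.8, 2.9, 3.1, 3.1, 3.1, 3.2, 3.2, 4.3, 4.6, 4.8
The 3 values of 3.1 occupy positions 4–6 → each gets rank 6.
The 2 values of 3.2 occupy positions 7–8 → each gets rank 8.
Method 1 values → pooled ranks: 3.1→6, 3.1→6, 2.8→2, 2.9→3
Mean rank = (6 + 6 + 2 + 3) / 4 = 4.25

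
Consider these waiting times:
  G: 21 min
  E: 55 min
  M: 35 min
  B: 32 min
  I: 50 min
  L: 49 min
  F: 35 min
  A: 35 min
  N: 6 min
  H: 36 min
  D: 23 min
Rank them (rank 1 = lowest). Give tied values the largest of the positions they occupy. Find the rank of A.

Sorted (ascending): 6, 21, 23, 32, 35, 35, 35, 36, 49, 50, 55
The 3 values of 35 occupy positions 5–7 → each gets rank 7.
A has value 35 min → rank 7.

7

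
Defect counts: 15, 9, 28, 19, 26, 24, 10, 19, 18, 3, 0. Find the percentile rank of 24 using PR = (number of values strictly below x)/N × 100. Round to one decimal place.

72.7

N = 11.
Strictly below 24: 8. Equal to 24: 1.
PR = 8/11 × 100 = 72.7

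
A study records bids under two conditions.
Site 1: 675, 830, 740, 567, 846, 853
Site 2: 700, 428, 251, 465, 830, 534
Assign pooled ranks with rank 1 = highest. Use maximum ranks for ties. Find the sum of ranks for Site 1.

27

Sorted (descending): 853, 846, 830, 830, 740, 700, 675, 567, 534, 465, 428, 251
The 2 values of 830 occupy positions 3–4 → each gets rank 4.
Site 1 values → pooled ranks: 675→7, 830→4, 740→5, 567→8, 846→2, 853→1
Rank sum = 7 + 4 + 5 + 8 + 2 + 1 = 27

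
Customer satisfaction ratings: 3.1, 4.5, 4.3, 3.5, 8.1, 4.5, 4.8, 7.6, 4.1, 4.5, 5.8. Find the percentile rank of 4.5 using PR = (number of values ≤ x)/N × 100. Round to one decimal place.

63.6

N = 11.
Strictly below 4.5: 4. Equal to 4.5: 3.
PR = 7/11 × 100 = 63.6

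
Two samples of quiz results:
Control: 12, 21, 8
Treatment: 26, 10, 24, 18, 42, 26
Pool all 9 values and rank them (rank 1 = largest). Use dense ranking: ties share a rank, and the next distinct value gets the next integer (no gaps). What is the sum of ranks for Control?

Sorted (descending): 42, 26, 26, 24, 21, 18, 12, 10, 8
The 2 values of 26 share dense rank 2.
Remaining distinct values take the next consecutive integers.
Control values → pooled ranks: 12→6, 21→4, 8→8
Rank sum = 6 + 4 + 8 = 18

18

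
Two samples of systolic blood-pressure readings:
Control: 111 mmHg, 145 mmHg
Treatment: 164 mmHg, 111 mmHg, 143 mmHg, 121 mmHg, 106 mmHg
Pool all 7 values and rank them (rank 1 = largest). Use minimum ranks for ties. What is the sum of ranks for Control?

7

Sorted (descending): 164, 145, 143, 121, 111, 111, 106
The 2 values of 111 occupy positions 5–6 → each gets rank 5.
Control values → pooled ranks: 111→5, 145→2
Rank sum = 5 + 2 = 7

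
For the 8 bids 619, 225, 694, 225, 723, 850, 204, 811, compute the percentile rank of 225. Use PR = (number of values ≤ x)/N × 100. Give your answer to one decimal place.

N = 8.
Strictly below 225: 1. Equal to 225: 2.
PR = 3/8 × 100 = 37.5

37.5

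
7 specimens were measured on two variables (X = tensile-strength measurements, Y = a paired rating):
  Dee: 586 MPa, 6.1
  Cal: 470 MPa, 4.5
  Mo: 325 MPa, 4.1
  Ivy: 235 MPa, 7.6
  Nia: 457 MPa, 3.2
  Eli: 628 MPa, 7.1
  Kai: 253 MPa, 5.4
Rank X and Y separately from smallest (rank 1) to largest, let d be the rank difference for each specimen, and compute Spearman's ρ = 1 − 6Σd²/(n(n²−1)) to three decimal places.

Ranks of variable 1: 6, 5, 3, 1, 4, 7, 2
Ranks of variable 2: 5, 3, 2, 7, 1, 6, 4
d = r₁ − r₂: 1, 2, 1, -6, 3, 1, -2
d²: 1, 4, 1, 36, 9, 1, 4; Σd² = 56
ρ = 1 − 6·56/(7·48) = 1 − 336/336 = 0.000

0.000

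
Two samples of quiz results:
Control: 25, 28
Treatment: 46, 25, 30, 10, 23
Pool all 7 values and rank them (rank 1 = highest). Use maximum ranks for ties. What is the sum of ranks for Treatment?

Sorted (descending): 46, 30, 28, 25, 25, 23, 10
The 2 values of 25 occupy positions 4–5 → each gets rank 5.
Treatment values → pooled ranks: 46→1, 25→5, 30→2, 10→7, 23→6
Rank sum = 1 + 5 + 2 + 7 + 6 = 21

21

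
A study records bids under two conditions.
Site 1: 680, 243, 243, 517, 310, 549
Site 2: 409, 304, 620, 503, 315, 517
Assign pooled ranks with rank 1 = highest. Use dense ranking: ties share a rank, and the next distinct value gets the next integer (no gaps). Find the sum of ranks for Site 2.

33

Sorted (descending): 680, 620, 549, 517, 517, 503, 409, 315, 310, 304, 243, 243
The 2 values of 517 share dense rank 4.
The 2 values of 243 share dense rank 10.
Remaining distinct values take the next consecutive integers.
Site 2 values → pooled ranks: 409→6, 304→9, 620→2, 503→5, 315→7, 517→4
Rank sum = 6 + 9 + 2 + 5 + 7 + 4 = 33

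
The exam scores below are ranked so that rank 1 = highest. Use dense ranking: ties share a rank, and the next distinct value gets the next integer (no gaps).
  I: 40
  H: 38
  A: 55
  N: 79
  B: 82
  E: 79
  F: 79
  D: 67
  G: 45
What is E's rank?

2

Sorted (descending): 82, 79, 79, 79, 67, 55, 45, 40, 38
The 3 values of 79 share dense rank 2.
Remaining distinct values take the next consecutive integers.
E has value 79 → rank 2.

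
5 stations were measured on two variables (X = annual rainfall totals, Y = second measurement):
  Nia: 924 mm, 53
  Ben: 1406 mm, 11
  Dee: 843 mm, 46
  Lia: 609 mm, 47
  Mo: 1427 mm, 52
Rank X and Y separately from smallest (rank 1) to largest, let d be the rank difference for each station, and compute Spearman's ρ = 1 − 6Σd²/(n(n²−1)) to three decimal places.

0.100

Ranks of variable 1: 3, 4, 2, 1, 5
Ranks of variable 2: 5, 1, 2, 3, 4
d = r₁ − r₂: -2, 3, 0, -2, 1
d²: 4, 9, 0, 4, 1; Σd² = 18
ρ = 1 − 6·18/(5·24) = 1 − 108/120 = 0.100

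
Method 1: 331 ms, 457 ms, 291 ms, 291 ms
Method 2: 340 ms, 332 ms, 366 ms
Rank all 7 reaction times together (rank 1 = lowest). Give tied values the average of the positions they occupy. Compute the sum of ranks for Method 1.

Sorted (ascending): 291, 291, 331, 332, 340, 366, 457
The 2 values of 291 occupy positions 1–2 → average rank (1+2)/2 = 1.5.
Method 1 values → pooled ranks: 331→3, 457→7, 291→1.5, 291→1.5
Rank sum = 3 + 7 + 1.5 + 1.5 = 13

13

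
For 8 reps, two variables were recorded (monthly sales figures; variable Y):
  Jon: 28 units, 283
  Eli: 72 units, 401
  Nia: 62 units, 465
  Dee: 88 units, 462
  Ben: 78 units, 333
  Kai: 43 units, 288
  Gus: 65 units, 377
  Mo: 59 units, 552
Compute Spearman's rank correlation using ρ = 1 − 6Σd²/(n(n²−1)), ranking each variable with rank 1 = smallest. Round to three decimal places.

0.333

Ranks of variable 1: 1, 6, 4, 8, 7, 2, 5, 3
Ranks of variable 2: 1, 5, 7, 6, 3, 2, 4, 8
d = r₁ − r₂: 0, 1, -3, 2, 4, 0, 1, -5
d²: 0, 1, 9, 4, 16, 0, 1, 25; Σd² = 56
ρ = 1 − 6·56/(8·63) = 1 − 336/504 = 0.333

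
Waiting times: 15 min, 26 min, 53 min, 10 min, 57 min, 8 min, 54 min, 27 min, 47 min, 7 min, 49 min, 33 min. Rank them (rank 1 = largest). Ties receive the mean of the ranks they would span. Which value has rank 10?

Sorted (descending): 57, 54, 53, 49, 47, 33, 27, 26, 15, 10, 8, 7
No ties — each value takes its position as its rank.
Rank 10 → value 10.

10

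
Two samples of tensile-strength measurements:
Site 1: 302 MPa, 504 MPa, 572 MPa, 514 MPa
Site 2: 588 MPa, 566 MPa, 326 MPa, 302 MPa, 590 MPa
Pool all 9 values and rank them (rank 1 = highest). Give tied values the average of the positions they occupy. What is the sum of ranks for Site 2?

Sorted (descending): 590, 588, 572, 566, 514, 504, 326, 302, 302
The 2 values of 302 occupy positions 8–9 → average rank (8+9)/2 = 8.5.
Site 2 values → pooled ranks: 588→2, 566→4, 326→7, 302→8.5, 590→1
Rank sum = 2 + 4 + 7 + 8.5 + 1 = 22.5

22.5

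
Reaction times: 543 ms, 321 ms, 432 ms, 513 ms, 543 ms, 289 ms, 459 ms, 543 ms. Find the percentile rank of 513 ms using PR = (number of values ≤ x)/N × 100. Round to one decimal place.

62.5

N = 8.
Strictly below 513: 4. Equal to 513: 1.
PR = 5/8 × 100 = 62.5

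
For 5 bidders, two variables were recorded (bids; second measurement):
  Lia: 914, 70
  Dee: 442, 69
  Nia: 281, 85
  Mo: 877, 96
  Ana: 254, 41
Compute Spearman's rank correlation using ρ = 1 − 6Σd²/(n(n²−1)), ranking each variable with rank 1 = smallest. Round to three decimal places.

Ranks of variable 1: 5, 3, 2, 4, 1
Ranks of variable 2: 3, 2, 4, 5, 1
d = r₁ − r₂: 2, 1, -2, -1, 0
d²: 4, 1, 4, 1, 0; Σd² = 10
ρ = 1 − 6·10/(5·24) = 1 − 60/120 = 0.500

0.500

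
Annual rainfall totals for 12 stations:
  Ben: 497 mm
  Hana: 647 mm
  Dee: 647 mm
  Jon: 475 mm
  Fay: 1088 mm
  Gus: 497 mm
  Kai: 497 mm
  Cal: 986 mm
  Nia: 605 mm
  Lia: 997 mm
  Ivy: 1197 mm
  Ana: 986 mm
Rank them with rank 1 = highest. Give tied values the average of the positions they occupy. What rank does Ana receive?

Sorted (descending): 1197, 1088, 997, 986, 986, 647, 647, 605, 497, 497, 497, 475
The 2 values of 986 occupy positions 4–5 → average rank (4+5)/2 = 4.5.
The 2 values of 647 occupy positions 6–7 → average rank (6+7)/2 = 6.5.
The 3 values of 497 occupy positions 9–11 → average rank 10.
Ana has value 986 mm → rank 4.5.

4.5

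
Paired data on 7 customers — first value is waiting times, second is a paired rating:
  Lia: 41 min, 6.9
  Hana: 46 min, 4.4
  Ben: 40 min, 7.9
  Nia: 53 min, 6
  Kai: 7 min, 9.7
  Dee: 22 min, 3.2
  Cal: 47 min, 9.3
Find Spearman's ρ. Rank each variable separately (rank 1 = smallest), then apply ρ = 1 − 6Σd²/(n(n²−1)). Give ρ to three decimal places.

Ranks of variable 1: 4, 5, 3, 7, 1, 2, 6
Ranks of variable 2: 4, 2, 5, 3, 7, 1, 6
d = r₁ − r₂: 0, 3, -2, 4, -6, 1, 0
d²: 0, 9, 4, 16, 36, 1, 0; Σd² = 66
ρ = 1 − 6·66/(7·48) = 1 − 396/336 = -0.179

-0.179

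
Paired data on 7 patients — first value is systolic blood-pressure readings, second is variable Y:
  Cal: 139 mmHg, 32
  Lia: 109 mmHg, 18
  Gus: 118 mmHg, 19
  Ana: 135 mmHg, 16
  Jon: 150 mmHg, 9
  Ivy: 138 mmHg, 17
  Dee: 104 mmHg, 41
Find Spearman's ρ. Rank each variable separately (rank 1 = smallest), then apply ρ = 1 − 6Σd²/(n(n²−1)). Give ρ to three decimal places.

-0.571

Ranks of variable 1: 6, 2, 3, 4, 7, 5, 1
Ranks of variable 2: 6, 4, 5, 2, 1, 3, 7
d = r₁ − r₂: 0, -2, -2, 2, 6, 2, -6
d²: 0, 4, 4, 4, 36, 4, 36; Σd² = 88
ρ = 1 − 6·88/(7·48) = 1 − 528/336 = -0.571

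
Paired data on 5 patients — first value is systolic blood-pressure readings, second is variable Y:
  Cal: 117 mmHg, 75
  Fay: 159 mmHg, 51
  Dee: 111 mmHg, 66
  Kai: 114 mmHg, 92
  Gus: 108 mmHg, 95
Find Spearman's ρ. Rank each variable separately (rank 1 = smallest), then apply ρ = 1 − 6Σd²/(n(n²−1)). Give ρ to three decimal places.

Ranks of variable 1: 4, 5, 2, 3, 1
Ranks of variable 2: 3, 1, 2, 4, 5
d = r₁ − r₂: 1, 4, 0, -1, -4
d²: 1, 16, 0, 1, 16; Σd² = 34
ρ = 1 − 6·34/(5·24) = 1 − 204/120 = -0.700

-0.700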